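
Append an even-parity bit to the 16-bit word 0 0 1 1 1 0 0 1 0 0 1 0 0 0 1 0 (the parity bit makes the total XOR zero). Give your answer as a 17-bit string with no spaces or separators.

00111001001000100

XOR of the 16 data bits: 0⊕0⊕1⊕1⊕1⊕0⊕0⊕1⊕0⊕0⊕1⊕0⊕0⊕0⊕1⊕0 = 0
Parity bit = 0 (so all 17 bits XOR to 0).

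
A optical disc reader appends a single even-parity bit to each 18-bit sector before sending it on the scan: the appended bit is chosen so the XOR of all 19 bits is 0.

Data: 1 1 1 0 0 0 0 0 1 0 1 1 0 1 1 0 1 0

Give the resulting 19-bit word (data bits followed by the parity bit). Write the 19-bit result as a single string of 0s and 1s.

XOR of the 18 data bits: 1⊕1⊕1⊕0⊕0⊕0⊕0⊕0⊕1⊕0⊕1⊕1⊕0⊕1⊕1⊕0⊕1⊕0 = 1
Parity bit = 1 (so all 19 bits XOR to 0).

1110000010110110101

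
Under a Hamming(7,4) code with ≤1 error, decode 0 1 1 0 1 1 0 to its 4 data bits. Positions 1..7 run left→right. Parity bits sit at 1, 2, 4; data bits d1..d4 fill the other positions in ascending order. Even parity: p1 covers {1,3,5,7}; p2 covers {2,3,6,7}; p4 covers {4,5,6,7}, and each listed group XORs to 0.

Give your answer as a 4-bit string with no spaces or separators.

s1 (pos 1,3,5,7): 0⊕1⊕1⊕0 = 0
s2 (pos 2,3,6,7): 1⊕1⊕1⊕0 = 1
s4 (pos 4,5,6,7): 0⊕1⊕1⊕0 = 0
Syndrome s4…s1 = 010 → error at position 2.
Flip position 2: 0110110 → 0010110
Read data bits from positions 3,5,6,7: 1110

1110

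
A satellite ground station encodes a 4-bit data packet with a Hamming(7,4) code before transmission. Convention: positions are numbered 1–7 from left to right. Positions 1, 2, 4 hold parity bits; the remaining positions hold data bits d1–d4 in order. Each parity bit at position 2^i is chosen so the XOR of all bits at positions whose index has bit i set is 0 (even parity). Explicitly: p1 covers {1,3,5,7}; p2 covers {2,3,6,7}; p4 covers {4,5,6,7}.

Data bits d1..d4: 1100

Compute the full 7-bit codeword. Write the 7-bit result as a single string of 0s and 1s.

Place data at non-parity positions: p1 p2 1 p4 1 0 0
p1 (pos 1,3,5,7): XOR of data positions = 1⊕1⊕0 = 0
p2 (pos 2,3,6,7): XOR of data positions = 1⊕0⊕0 = 1
p4 (pos 4,5,6,7): XOR of data positions = 1⊕0⊕0 = 1
Codeword: 0111100

0111100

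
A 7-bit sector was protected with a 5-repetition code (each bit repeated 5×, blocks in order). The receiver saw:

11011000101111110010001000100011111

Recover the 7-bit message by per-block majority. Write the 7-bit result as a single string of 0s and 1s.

Block 1 (11011): 4 ones → 1
Block 2 (00010): 1 one → 0
Block 3 (11111): 5 ones → 1
Block 4 (10010): 2 ones → 0
Block 5 (00100): 1 one → 0
Block 6 (01000): 1 one → 0
Block 7 (11111): 5 ones → 1

1010001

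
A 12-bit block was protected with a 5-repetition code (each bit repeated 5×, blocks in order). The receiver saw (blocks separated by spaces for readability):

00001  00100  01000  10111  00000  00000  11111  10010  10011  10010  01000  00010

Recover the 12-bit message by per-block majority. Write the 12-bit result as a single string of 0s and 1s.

000100101000

Block 1 (00001): 1 one → 0
Block 2 (00100): 1 one → 0
Block 3 (01000): 1 one → 0
Block 4 (10111): 4 ones → 1
Block 5 (00000): 0 ones → 0
Block 6 (00000): 0 ones → 0
Block 7 (11111): 5 ones → 1
Block 8 (10010): 2 ones → 0
Block 9 (10011): 3 ones → 1
Block 10 (10010): 2 ones → 0
Block 11 (01000): 1 one → 0
Block 12 (00010): 1 one → 0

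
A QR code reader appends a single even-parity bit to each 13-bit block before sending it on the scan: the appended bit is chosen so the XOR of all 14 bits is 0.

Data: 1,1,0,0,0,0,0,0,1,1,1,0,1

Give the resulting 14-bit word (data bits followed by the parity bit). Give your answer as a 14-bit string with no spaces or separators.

11000000111010

XOR of the 13 data bits: 1⊕1⊕0⊕0⊕0⊕0⊕0⊕0⊕1⊕1⊕1⊕0⊕1 = 0
Parity bit = 0 (so all 14 bits XOR to 0).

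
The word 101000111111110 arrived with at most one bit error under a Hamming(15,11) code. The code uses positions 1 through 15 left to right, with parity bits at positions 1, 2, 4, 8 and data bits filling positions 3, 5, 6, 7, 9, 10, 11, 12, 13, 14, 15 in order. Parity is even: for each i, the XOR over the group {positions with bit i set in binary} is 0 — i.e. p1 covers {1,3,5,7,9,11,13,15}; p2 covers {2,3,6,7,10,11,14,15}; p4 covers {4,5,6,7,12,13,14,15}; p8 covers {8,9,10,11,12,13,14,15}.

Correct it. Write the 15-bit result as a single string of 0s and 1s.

101000111011110

s1 (pos 1,3,5,7,9,11,13,15): 1⊕1⊕0⊕1⊕1⊕1⊕1⊕0 = 0
s2 (pos 2,3,6,7,10,11,14,15): 0⊕1⊕0⊕1⊕1⊕1⊕1⊕0 = 1
s4 (pos 4,5,6,7,12,13,14,15): 0⊕0⊕0⊕1⊕1⊕1⊕1⊕0 = 0
s8 (pos 8,9,10,11,12,13,14,15): 1⊕1⊕1⊕1⊕1⊕1⊕1⊕0 = 1
Syndrome s8…s1 = 1010 → error at position 10.
Flip position 10: 101000111111110 → 101000111011110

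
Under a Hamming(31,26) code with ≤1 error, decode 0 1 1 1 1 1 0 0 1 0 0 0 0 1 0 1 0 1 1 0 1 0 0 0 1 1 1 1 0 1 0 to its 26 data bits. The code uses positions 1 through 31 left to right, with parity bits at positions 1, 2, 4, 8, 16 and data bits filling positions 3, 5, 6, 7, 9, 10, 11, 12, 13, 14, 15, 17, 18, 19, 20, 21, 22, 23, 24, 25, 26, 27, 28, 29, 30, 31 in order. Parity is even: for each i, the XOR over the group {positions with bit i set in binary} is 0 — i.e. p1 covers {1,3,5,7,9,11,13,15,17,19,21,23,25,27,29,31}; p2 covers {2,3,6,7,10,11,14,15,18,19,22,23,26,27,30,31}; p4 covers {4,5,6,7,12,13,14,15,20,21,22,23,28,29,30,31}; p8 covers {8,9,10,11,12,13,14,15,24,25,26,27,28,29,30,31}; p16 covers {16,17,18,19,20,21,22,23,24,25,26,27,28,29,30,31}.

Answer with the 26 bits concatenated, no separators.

11101000010011010001111011

s1 (pos 1,3,5,7,9,11,13,15,17,19,21,23,25,27,29,31): 0⊕1⊕1⊕0⊕1⊕0⊕0⊕0⊕0⊕1⊕1⊕0⊕1⊕1⊕0⊕0 = 1
s2 (pos 2,3,6,7,10,11,14,15,18,19,22,23,26,27,30,31): 1⊕1⊕1⊕0⊕0⊕0⊕1⊕0⊕1⊕1⊕0⊕0⊕1⊕1⊕1⊕0 = 1
s4 (pos 4,5,6,7,12,13,14,15,20,21,22,23,28,29,30,31): 1⊕1⊕1⊕0⊕0⊕0⊕1⊕0⊕0⊕1⊕0⊕0⊕1⊕0⊕1⊕0 = 1
s8 (pos 8,9,10,11,12,13,14,15,24,25,26,27,28,29,30,31): 0⊕1⊕0⊕0⊕0⊕0⊕1⊕0⊕0⊕1⊕1⊕1⊕1⊕0⊕1⊕0 = 1
s16 (pos 16,17,18,19,20,21,22,23,24,25,26,27,28,29,30,31): 1⊕0⊕1⊕1⊕0⊕1⊕0⊕0⊕0⊕1⊕1⊕1⊕1⊕0⊕1⊕0 = 1
Syndrome s16…s1 = 11111 → error at position 31.
Flip position 31: 0111110010000101011010001111010 → 0111110010000101011010001111011
Read data bits from positions 3,5,6,7,9,10,11,12,13,14,15,17,18,19,20,21,22,23,24,25,26,27,28,29,30,31: 11101000010011010001111011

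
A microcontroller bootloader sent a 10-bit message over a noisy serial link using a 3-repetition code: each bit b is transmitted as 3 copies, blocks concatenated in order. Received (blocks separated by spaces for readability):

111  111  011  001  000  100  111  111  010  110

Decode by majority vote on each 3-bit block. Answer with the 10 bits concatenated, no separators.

1110001101

Block 1 (111): 3 ones → 1
Block 2 (111): 3 ones → 1
Block 3 (011): 2 ones → 1
Block 4 (001): 1 one → 0
Block 5 (000): 0 ones → 0
Block 6 (100): 1 one → 0
Block 7 (111): 3 ones → 1
Block 8 (111): 3 ones → 1
Block 9 (010): 1 one → 0
Block 10 (110): 2 ones → 1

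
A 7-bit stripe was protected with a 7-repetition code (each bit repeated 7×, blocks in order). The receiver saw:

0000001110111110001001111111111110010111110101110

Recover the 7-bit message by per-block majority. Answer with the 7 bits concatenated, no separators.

Block 1 (0000001): 1 one → 0
Block 2 (1101111): 6 ones → 1
Block 3 (1000100): 2 ones → 0
Block 4 (1111111): 7 ones → 1
Block 5 (1111100): 5 ones → 1
Block 6 (1011111): 6 ones → 1
Block 7 (0101110): 4 ones → 1

0101111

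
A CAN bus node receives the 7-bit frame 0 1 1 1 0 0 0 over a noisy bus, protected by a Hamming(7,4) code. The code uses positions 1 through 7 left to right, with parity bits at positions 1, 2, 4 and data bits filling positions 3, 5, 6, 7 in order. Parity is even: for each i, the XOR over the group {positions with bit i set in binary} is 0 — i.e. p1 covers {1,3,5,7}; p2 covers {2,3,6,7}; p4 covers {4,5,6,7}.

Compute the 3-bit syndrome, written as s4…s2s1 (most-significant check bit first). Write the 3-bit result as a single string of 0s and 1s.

101

s1 (pos 1,3,5,7): 0⊕1⊕0⊕0 = 1
s2 (pos 2,3,6,7): 1⊕1⊕0⊕0 = 0
s4 (pos 4,5,6,7): 1⊕0⊕0⊕0 = 1
Syndrome s4…s1 = 101 → error at position 5.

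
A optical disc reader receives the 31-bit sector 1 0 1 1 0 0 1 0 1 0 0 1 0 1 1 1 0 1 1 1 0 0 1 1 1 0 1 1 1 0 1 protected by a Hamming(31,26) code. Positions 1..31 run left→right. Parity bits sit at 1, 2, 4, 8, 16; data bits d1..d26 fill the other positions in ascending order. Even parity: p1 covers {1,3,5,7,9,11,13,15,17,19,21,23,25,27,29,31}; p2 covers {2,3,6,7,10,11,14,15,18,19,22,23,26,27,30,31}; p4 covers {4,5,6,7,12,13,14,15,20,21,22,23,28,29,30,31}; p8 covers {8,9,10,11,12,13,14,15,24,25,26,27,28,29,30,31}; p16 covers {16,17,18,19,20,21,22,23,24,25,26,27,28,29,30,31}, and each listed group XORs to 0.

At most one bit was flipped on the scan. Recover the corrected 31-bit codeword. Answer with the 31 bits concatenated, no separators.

s1 (pos 1,3,5,7,9,11,13,15,17,19,21,23,25,27,29,31): 1⊕1⊕0⊕1⊕1⊕0⊕0⊕1⊕0⊕1⊕0⊕1⊕1⊕1⊕1⊕1 = 1
s2 (pos 2,3,6,7,10,11,14,15,18,19,22,23,26,27,30,31): 0⊕1⊕0⊕1⊕0⊕0⊕1⊕1⊕1⊕1⊕0⊕1⊕0⊕1⊕0⊕1 = 1
s4 (pos 4,5,6,7,12,13,14,15,20,21,22,23,28,29,30,31): 1⊕0⊕0⊕1⊕1⊕0⊕1⊕1⊕1⊕0⊕0⊕1⊕1⊕1⊕0⊕1 = 0
s8 (pos 8,9,10,11,12,13,14,15,24,25,26,27,28,29,30,31): 0⊕1⊕0⊕0⊕1⊕0⊕1⊕1⊕1⊕1⊕0⊕1⊕1⊕1⊕0⊕1 = 0
s16 (pos 16,17,18,19,20,21,22,23,24,25,26,27,28,29,30,31): 1⊕0⊕1⊕1⊕1⊕0⊕0⊕1⊕1⊕1⊕0⊕1⊕1⊕1⊕0⊕1 = 1
Syndrome s16…s1 = 10011 → error at position 19.
Flip position 19: 1011001010010111011100111011101 → 1011001010010111010100111011101

1011001010010111010100111011101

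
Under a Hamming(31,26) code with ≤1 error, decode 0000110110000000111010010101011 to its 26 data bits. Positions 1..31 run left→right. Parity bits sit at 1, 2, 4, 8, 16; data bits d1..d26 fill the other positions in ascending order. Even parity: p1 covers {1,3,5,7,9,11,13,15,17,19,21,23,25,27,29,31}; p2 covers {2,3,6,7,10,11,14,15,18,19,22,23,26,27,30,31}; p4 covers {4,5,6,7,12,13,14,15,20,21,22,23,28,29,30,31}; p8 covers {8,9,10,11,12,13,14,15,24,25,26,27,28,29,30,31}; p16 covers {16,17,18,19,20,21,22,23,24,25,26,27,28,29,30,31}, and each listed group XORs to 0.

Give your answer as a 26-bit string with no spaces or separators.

01101000000111010000101011

s1 (pos 1,3,5,7,9,11,13,15,17,19,21,23,25,27,29,31): 0⊕0⊕1⊕0⊕1⊕0⊕0⊕0⊕1⊕1⊕1⊕0⊕0⊕0⊕0⊕1 = 0
s2 (pos 2,3,6,7,10,11,14,15,18,19,22,23,26,27,30,31): 0⊕0⊕1⊕0⊕0⊕0⊕0⊕0⊕1⊕1⊕0⊕0⊕1⊕0⊕1⊕1 = 0
s4 (pos 4,5,6,7,12,13,14,15,20,21,22,23,28,29,30,31): 0⊕1⊕1⊕0⊕0⊕0⊕0⊕0⊕0⊕1⊕0⊕0⊕1⊕0⊕1⊕1 = 0
s8 (pos 8,9,10,11,12,13,14,15,24,25,26,27,28,29,30,31): 1⊕1⊕0⊕0⊕0⊕0⊕0⊕0⊕1⊕0⊕1⊕0⊕1⊕0⊕1⊕1 = 1
s16 (pos 16,17,18,19,20,21,22,23,24,25,26,27,28,29,30,31): 0⊕1⊕1⊕1⊕0⊕1⊕0⊕0⊕1⊕0⊕1⊕0⊕1⊕0⊕1⊕1 = 1
Syndrome s16…s1 = 11000 → error at position 24.
Flip position 24: 0000110110000000111010010101011 → 0000110110000000111010000101011
Read data bits from positions 3,5,6,7,9,10,11,12,13,14,15,17,18,19,20,21,22,23,24,25,26,27,28,29,30,31: 01101000000111010000101011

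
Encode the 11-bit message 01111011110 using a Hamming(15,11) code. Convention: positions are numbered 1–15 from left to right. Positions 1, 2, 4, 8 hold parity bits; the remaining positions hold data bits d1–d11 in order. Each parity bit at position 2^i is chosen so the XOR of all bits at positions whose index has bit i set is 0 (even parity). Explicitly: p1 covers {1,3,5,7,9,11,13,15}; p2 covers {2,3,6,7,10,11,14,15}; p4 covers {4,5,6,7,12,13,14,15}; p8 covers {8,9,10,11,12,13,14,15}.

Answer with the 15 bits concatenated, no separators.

100011111011110

Place data at non-parity positions: p1 p2 0 p4 1 1 1 p8 1 0 1 1 1 1 0
p1 (pos 1,3,5,7,9,11,13,15): XOR of data positions = 0⊕1⊕1⊕1⊕1⊕1⊕0 = 1
p2 (pos 2,3,6,7,10,11,14,15): XOR of data positions = 0⊕1⊕1⊕0⊕1⊕1⊕0 = 0
p4 (pos 4,5,6,7,12,13,14,15): XOR of data positions = 1⊕1⊕1⊕1⊕1⊕1⊕0 = 0
p8 (pos 8,9,10,11,12,13,14,15): XOR of data positions = 1⊕0⊕1⊕1⊕1⊕1⊕0 = 1
Codeword: 100011111011110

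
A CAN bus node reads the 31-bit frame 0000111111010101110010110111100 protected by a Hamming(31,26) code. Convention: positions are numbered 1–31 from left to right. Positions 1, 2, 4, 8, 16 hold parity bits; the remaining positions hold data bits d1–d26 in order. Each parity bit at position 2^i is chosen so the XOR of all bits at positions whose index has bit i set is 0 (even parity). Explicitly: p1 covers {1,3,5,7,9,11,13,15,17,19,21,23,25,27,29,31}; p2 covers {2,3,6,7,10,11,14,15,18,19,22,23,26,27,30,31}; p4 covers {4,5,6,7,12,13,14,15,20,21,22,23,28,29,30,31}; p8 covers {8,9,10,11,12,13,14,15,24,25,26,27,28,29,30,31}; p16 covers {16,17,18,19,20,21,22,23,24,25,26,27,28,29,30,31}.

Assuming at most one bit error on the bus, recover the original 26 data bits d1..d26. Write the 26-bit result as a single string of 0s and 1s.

s1 (pos 1,3,5,7,9,11,13,15,17,19,21,23,25,27,29,31): 0⊕0⊕1⊕1⊕1⊕0⊕0⊕0⊕1⊕0⊕1⊕1⊕0⊕1⊕1⊕0 = 0
s2 (pos 2,3,6,7,10,11,14,15,18,19,22,23,26,27,30,31): 0⊕0⊕1⊕1⊕1⊕0⊕1⊕0⊕1⊕0⊕0⊕1⊕1⊕1⊕0⊕0 = 0
s4 (pos 4,5,6,7,12,13,14,15,20,21,22,23,28,29,30,31): 0⊕1⊕1⊕1⊕1⊕0⊕1⊕0⊕0⊕1⊕0⊕1⊕1⊕1⊕0⊕0 = 1
s8 (pos 8,9,10,11,12,13,14,15,24,25,26,27,28,29,30,31): 1⊕1⊕1⊕0⊕1⊕0⊕1⊕0⊕1⊕0⊕1⊕1⊕1⊕1⊕0⊕0 = 0
s16 (pos 16,17,18,19,20,21,22,23,24,25,26,27,28,29,30,31): 1⊕1⊕1⊕0⊕0⊕1⊕0⊕1⊕1⊕0⊕1⊕1⊕1⊕1⊕0⊕0 = 0
Syndrome s16…s1 = 00100 → error at position 4.
Flip position 4: 0000111111010101110010110111100 → 0001111111010101110010110111100
Read data bits from positions 3,5,6,7,9,10,11,12,13,14,15,17,18,19,20,21,22,23,24,25,26,27,28,29,30,31: 01111101010110010110111100

01111101010110010110111100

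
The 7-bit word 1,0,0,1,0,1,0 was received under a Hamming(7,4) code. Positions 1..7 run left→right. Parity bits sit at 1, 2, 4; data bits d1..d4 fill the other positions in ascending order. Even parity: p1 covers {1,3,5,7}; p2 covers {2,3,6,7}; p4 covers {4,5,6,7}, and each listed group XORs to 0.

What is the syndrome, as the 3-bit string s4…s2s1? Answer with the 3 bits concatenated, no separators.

s1 (pos 1,3,5,7): 1⊕0⊕0⊕0 = 1
s2 (pos 2,3,6,7): 0⊕0⊕1⊕0 = 1
s4 (pos 4,5,6,7): 1⊕0⊕1⊕0 = 0
Syndrome s4…s1 = 011 → error at position 3.

011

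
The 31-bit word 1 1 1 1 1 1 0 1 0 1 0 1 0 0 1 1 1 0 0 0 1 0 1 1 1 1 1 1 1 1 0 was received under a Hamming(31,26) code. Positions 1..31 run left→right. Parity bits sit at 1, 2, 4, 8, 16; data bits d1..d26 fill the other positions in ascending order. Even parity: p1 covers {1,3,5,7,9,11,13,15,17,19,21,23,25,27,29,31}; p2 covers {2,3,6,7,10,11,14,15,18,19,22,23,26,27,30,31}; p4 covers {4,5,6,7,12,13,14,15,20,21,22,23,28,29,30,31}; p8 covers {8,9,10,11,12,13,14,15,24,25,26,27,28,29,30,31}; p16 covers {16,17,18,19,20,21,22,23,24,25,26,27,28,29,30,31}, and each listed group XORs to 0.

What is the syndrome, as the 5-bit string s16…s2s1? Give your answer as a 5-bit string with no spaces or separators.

s1 (pos 1,3,5,7,9,11,13,15,17,19,21,23,25,27,29,31): 1⊕1⊕1⊕0⊕0⊕0⊕0⊕1⊕1⊕0⊕1⊕1⊕1⊕1⊕1⊕0 = 0
s2 (pos 2,3,6,7,10,11,14,15,18,19,22,23,26,27,30,31): 1⊕1⊕1⊕0⊕1⊕0⊕0⊕1⊕0⊕0⊕0⊕1⊕1⊕1⊕1⊕0 = 1
s4 (pos 4,5,6,7,12,13,14,15,20,21,22,23,28,29,30,31): 1⊕1⊕1⊕0⊕1⊕0⊕0⊕1⊕0⊕1⊕0⊕1⊕1⊕1⊕1⊕0 = 0
s8 (pos 8,9,10,11,12,13,14,15,24,25,26,27,28,29,30,31): 1⊕0⊕1⊕0⊕1⊕0⊕0⊕1⊕1⊕1⊕1⊕1⊕1⊕1⊕1⊕0 = 1
s16 (pos 16,17,18,19,20,21,22,23,24,25,26,27,28,29,30,31): 1⊕1⊕0⊕0⊕0⊕1⊕0⊕1⊕1⊕1⊕1⊕1⊕1⊕1⊕1⊕0 = 1
Syndrome s16…s1 = 11010 → error at position 26.

11010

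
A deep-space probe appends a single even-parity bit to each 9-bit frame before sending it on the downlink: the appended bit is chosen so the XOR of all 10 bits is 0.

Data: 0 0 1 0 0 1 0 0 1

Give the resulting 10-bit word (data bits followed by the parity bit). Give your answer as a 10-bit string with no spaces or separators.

XOR of the 9 data bits: 0⊕0⊕1⊕0⊕0⊕1⊕0⊕0⊕1 = 1
Parity bit = 1 (so all 10 bits XOR to 0).

0010010011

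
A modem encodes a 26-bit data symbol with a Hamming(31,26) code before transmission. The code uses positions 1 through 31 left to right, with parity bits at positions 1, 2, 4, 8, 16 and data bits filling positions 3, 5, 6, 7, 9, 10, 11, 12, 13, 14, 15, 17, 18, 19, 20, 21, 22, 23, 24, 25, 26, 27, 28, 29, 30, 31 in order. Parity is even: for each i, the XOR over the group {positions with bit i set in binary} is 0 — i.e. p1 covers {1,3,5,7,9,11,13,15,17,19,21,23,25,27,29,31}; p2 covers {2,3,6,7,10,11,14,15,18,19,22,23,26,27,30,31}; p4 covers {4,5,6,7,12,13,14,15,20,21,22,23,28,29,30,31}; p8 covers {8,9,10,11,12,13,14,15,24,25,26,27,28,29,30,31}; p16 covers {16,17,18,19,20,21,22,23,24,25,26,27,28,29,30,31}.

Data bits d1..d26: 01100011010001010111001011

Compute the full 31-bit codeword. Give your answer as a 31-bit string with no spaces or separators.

Place data at non-parity positions: p1 p2 0 p4 1 1 0 p8 0 0 1 1 0 1 0 p16 0 0 1 0 1 0 1 1 1 0 0 1 0 1 1
p1 (pos 1,3,5,7,9,11,13,15,17,19,21,23,25,27,29,31): XOR of data positions = 0⊕1⊕0⊕0⊕1⊕0⊕0⊕0⊕1⊕1⊕1⊕1⊕0⊕0⊕1 = 1
p2 (pos 2,3,6,7,10,11,14,15,18,19,22,23,26,27,30,31): XOR of data positions = 0⊕1⊕0⊕0⊕1⊕1⊕0⊕0⊕1⊕0⊕1⊕0⊕0⊕1⊕1 = 1
p4 (pos 4,5,6,7,12,13,14,15,20,21,22,23,28,29,30,31): XOR of data positions = 1⊕1⊕0⊕1⊕0⊕1⊕0⊕0⊕1⊕0⊕1⊕1⊕0⊕1⊕1 = 1
p8 (pos 8,9,10,11,12,13,14,15,24,25,26,27,28,29,30,31): XOR of data positions = 0⊕0⊕1⊕1⊕0⊕1⊕0⊕1⊕1⊕0⊕0⊕1⊕0⊕1⊕1 = 0
p16 (pos 16,17,18,19,20,21,22,23,24,25,26,27,28,29,30,31): XOR of data positions = 0⊕0⊕1⊕0⊕1⊕0⊕1⊕1⊕1⊕0⊕0⊕1⊕0⊕1⊕1 = 0
Codeword: 1101110000110100001010111001011

1101110000110100001010111001011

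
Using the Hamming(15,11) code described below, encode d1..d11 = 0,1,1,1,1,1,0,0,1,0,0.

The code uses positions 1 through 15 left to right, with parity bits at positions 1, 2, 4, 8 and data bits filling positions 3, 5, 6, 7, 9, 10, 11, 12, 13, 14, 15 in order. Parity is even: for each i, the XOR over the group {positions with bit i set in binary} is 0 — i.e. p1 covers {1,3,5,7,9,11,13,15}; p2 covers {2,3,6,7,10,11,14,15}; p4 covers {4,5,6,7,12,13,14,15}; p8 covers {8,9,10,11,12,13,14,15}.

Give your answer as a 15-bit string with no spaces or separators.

Place data at non-parity positions: p1 p2 0 p4 1 1 1 p8 1 1 0 0 1 0 0
p1 (pos 1,3,5,7,9,11,13,15): XOR of data positions = 0⊕1⊕1⊕1⊕0⊕1⊕0 = 0
p2 (pos 2,3,6,7,10,11,14,15): XOR of data positions = 0⊕1⊕1⊕1⊕0⊕0⊕0 = 1
p4 (pos 4,5,6,7,12,13,14,15): XOR of data positions = 1⊕1⊕1⊕0⊕1⊕0⊕0 = 0
p8 (pos 8,9,10,11,12,13,14,15): XOR of data positions = 1⊕1⊕0⊕0⊕1⊕0⊕0 = 1
Codeword: 010011111100100

010011111100100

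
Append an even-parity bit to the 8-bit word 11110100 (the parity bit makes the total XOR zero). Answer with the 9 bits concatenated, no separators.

111101001

XOR of the 8 data bits: 1⊕1⊕1⊕1⊕0⊕1⊕0⊕0 = 1
Parity bit = 1 (so all 9 bits XOR to 0).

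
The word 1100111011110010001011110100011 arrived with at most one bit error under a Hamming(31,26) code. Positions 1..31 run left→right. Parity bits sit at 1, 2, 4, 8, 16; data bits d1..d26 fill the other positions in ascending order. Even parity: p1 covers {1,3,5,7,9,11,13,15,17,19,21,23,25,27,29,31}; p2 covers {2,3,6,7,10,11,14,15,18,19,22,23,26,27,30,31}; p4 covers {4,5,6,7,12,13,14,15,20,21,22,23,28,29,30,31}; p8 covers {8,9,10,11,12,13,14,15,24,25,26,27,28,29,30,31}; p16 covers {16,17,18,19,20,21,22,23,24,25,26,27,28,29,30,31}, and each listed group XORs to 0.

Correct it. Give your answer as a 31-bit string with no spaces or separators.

s1 (pos 1,3,5,7,9,11,13,15,17,19,21,23,25,27,29,31): 1⊕0⊕1⊕1⊕1⊕1⊕0⊕1⊕0⊕1⊕1⊕1⊕0⊕0⊕0⊕1 = 0
s2 (pos 2,3,6,7,10,11,14,15,18,19,22,23,26,27,30,31): 1⊕0⊕1⊕1⊕1⊕1⊕0⊕1⊕0⊕1⊕1⊕1⊕1⊕0⊕1⊕1 = 0
s4 (pos 4,5,6,7,12,13,14,15,20,21,22,23,28,29,30,31): 0⊕1⊕1⊕1⊕1⊕0⊕0⊕1⊕0⊕1⊕1⊕1⊕0⊕0⊕1⊕1 = 0
s8 (pos 8,9,10,11,12,13,14,15,24,25,26,27,28,29,30,31): 0⊕1⊕1⊕1⊕1⊕0⊕0⊕1⊕1⊕0⊕1⊕0⊕0⊕0⊕1⊕1 = 1
s16 (pos 16,17,18,19,20,21,22,23,24,25,26,27,28,29,30,31): 0⊕0⊕0⊕1⊕0⊕1⊕1⊕1⊕1⊕0⊕1⊕0⊕0⊕0⊕1⊕1 = 0
Syndrome s16…s1 = 01000 → error at position 8.
Flip position 8: 1100111011110010001011110100011 → 1100111111110010001011110100011

1100111111110010001011110100011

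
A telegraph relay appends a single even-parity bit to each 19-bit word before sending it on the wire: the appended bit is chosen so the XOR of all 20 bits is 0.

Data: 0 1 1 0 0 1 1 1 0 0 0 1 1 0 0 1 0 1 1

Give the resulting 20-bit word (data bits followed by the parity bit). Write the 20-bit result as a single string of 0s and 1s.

01100111000110010110

XOR of the 19 data bits: 0⊕1⊕1⊕0⊕0⊕1⊕1⊕1⊕0⊕0⊕0⊕1⊕1⊕0⊕0⊕1⊕0⊕1⊕1 = 0
Parity bit = 0 (so all 20 bits XOR to 0).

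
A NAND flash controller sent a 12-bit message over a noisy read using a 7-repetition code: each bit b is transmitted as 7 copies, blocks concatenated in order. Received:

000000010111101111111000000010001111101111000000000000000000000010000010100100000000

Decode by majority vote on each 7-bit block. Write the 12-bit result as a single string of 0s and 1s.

Block 1 (0000000): 0 ones → 0
Block 2 (1011110): 5 ones → 1
Block 3 (1111111): 7 ones → 1
Block 4 (0000000): 0 ones → 0
Block 5 (1000111): 4 ones → 1
Block 6 (1101111): 6 ones → 1
Block 7 (0000000): 0 ones → 0
Block 8 (0000000): 0 ones → 0
Block 9 (0000000): 0 ones → 0
Block 10 (0100000): 1 one → 0
Block 11 (1010010): 3 ones → 0
Block 12 (0000000): 0 ones → 0

011011000000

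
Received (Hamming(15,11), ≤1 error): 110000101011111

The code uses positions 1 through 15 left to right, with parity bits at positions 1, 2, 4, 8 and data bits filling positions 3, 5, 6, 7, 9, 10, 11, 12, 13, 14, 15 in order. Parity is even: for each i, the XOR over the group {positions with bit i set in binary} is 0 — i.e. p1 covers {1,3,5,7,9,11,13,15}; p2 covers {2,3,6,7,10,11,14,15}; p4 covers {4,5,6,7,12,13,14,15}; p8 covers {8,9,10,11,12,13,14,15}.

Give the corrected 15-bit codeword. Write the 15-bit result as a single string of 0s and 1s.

s1 (pos 1,3,5,7,9,11,13,15): 1⊕0⊕0⊕1⊕1⊕1⊕1⊕1 = 0
s2 (pos 2,3,6,7,10,11,14,15): 1⊕0⊕0⊕1⊕0⊕1⊕1⊕1 = 1
s4 (pos 4,5,6,7,12,13,14,15): 0⊕0⊕0⊕1⊕1⊕1⊕1⊕1 = 1
s8 (pos 8,9,10,11,12,13,14,15): 0⊕1⊕0⊕1⊕1⊕1⊕1⊕1 = 0
Syndrome s8…s1 = 0110 → error at position 6.
Flip position 6: 110000101011111 → 110001101011111

110001101011111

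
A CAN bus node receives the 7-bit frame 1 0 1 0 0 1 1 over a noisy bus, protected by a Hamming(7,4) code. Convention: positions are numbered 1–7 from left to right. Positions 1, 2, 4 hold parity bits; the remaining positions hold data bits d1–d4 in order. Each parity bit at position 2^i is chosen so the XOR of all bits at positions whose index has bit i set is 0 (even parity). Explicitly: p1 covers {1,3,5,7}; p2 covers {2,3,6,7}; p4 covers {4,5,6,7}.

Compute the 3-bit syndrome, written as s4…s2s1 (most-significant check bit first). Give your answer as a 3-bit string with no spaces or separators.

011

s1 (pos 1,3,5,7): 1⊕1⊕0⊕1 = 1
s2 (pos 2,3,6,7): 0⊕1⊕1⊕1 = 1
s4 (pos 4,5,6,7): 0⊕0⊕1⊕1 = 0
Syndrome s4…s1 = 011 → error at position 3.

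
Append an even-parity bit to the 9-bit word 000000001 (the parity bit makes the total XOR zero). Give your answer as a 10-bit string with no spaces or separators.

XOR of the 9 data bits: 0⊕0⊕0⊕0⊕0⊕0⊕0⊕0⊕1 = 1
Parity bit = 1 (so all 10 bits XOR to 0).

0000000011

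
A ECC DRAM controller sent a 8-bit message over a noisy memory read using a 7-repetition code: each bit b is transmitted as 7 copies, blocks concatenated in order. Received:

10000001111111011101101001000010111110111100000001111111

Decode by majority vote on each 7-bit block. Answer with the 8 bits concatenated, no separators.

01101101

Block 1 (1000000): 1 one → 0
Block 2 (1111111): 7 ones → 1
Block 3 (0111011): 5 ones → 1
Block 4 (0100100): 2 ones → 0
Block 5 (0010111): 4 ones → 1
Block 6 (1101111): 6 ones → 1
Block 7 (0000000): 0 ones → 0
Block 8 (1111111): 7 ones → 1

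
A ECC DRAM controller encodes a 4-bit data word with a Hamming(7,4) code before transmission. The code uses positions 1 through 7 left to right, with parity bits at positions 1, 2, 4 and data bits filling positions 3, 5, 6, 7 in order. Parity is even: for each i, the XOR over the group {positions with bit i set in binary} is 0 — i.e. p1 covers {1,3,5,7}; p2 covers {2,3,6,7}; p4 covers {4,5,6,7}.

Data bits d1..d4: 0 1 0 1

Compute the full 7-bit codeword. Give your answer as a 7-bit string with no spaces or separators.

Place data at non-parity positions: p1 p2 0 p4 1 0 1
p1 (pos 1,3,5,7): XOR of data positions = 0⊕1⊕1 = 0
p2 (pos 2,3,6,7): XOR of data positions = 0⊕0⊕1 = 1
p4 (pos 4,5,6,7): XOR of data positions = 1⊕0⊕1 = 0
Codeword: 0100101

0100101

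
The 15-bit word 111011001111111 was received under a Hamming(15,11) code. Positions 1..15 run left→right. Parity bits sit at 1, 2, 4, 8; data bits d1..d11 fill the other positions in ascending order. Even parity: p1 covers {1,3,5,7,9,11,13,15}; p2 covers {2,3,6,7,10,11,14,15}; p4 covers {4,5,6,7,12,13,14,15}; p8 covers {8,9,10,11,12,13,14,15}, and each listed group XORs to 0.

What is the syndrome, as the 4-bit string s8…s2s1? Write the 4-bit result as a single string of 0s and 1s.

s1 (pos 1,3,5,7,9,11,13,15): 1⊕1⊕1⊕0⊕1⊕1⊕1⊕1 = 1
s2 (pos 2,3,6,7,10,11,14,15): 1⊕1⊕1⊕0⊕1⊕1⊕1⊕1 = 1
s4 (pos 4,5,6,7,12,13,14,15): 0⊕1⊕1⊕0⊕1⊕1⊕1⊕1 = 0
s8 (pos 8,9,10,11,12,13,14,15): 0⊕1⊕1⊕1⊕1⊕1⊕1⊕1 = 1
Syndrome s8…s1 = 1011 → error at position 11.

1011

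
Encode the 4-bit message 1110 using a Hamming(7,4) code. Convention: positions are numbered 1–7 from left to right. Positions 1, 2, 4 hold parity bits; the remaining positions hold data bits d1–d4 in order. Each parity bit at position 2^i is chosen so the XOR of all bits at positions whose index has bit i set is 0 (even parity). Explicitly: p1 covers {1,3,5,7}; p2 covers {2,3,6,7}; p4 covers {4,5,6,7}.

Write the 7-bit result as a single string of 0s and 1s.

0010110

Place data at non-parity positions: p1 p2 1 p4 1 1 0
p1 (pos 1,3,5,7): XOR of data positions = 1⊕1⊕0 = 0
p2 (pos 2,3,6,7): XOR of data positions = 1⊕1⊕0 = 0
p4 (pos 4,5,6,7): XOR of data positions = 1⊕1⊕0 = 0
Codeword: 0010110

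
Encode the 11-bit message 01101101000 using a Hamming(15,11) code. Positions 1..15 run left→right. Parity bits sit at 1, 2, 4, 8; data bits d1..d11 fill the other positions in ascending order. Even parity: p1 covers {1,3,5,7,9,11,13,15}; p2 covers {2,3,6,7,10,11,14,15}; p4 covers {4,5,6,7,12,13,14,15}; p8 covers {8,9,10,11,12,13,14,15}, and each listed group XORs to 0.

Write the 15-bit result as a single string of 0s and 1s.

Place data at non-parity positions: p1 p2 0 p4 1 1 0 p8 1 1 0 1 0 0 0
p1 (pos 1,3,5,7,9,11,13,15): XOR of data positions = 0⊕1⊕0⊕1⊕0⊕0⊕0 = 0
p2 (pos 2,3,6,7,10,11,14,15): XOR of data positions = 0⊕1⊕0⊕1⊕0⊕0⊕0 = 0
p4 (pos 4,5,6,7,12,13,14,15): XOR of data positions = 1⊕1⊕0⊕1⊕0⊕0⊕0 = 1
p8 (pos 8,9,10,11,12,13,14,15): XOR of data positions = 1⊕1⊕0⊕1⊕0⊕0⊕0 = 1
Codeword: 000111011101000

000111011101000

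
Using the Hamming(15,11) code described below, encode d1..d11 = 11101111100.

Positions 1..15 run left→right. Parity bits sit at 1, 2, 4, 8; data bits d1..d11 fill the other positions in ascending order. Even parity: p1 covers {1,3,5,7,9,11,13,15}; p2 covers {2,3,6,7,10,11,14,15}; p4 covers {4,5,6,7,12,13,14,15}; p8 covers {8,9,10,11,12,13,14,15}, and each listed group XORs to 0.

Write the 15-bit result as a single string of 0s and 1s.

101011011111100

Place data at non-parity positions: p1 p2 1 p4 1 1 0 p8 1 1 1 1 1 0 0
p1 (pos 1,3,5,7,9,11,13,15): XOR of data positions = 1⊕1⊕0⊕1⊕1⊕1⊕0 = 1
p2 (pos 2,3,6,7,10,11,14,15): XOR of data positions = 1⊕1⊕0⊕1⊕1⊕0⊕0 = 0
p4 (pos 4,5,6,7,12,13,14,15): XOR of data positions = 1⊕1⊕0⊕1⊕1⊕0⊕0 = 0
p8 (pos 8,9,10,11,12,13,14,15): XOR of data positions = 1⊕1⊕1⊕1⊕1⊕0⊕0 = 1
Codeword: 101011011111100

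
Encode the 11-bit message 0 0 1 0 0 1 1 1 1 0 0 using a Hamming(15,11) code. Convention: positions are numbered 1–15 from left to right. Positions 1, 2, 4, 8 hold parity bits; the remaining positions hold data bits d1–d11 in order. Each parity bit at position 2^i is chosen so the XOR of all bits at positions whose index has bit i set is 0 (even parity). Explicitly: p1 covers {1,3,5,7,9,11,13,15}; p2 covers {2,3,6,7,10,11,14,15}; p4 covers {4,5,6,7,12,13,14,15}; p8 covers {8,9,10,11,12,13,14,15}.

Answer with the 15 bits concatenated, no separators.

010101000111100

Place data at non-parity positions: p1 p2 0 p4 0 1 0 p8 0 1 1 1 1 0 0
p1 (pos 1,3,5,7,9,11,13,15): XOR of data positions = 0⊕0⊕0⊕0⊕1⊕1⊕0 = 0
p2 (pos 2,3,6,7,10,11,14,15): XOR of data positions = 0⊕1⊕0⊕1⊕1⊕0⊕0 = 1
p4 (pos 4,5,6,7,12,13,14,15): XOR of data positions = 0⊕1⊕0⊕1⊕1⊕0⊕0 = 1
p8 (pos 8,9,10,11,12,13,14,15): XOR of data positions = 0⊕1⊕1⊕1⊕1⊕0⊕0 = 0
Codeword: 010101000111100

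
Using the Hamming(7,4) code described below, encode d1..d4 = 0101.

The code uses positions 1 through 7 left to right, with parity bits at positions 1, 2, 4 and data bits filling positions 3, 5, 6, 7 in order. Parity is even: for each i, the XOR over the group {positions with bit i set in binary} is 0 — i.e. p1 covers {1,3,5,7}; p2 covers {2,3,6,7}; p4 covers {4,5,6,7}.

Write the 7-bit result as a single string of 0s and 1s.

0100101

Place data at non-parity positions: p1 p2 0 p4 1 0 1
p1 (pos 1,3,5,7): XOR of data positions = 0⊕1⊕1 = 0
p2 (pos 2,3,6,7): XOR of data positions = 0⊕0⊕1 = 1
p4 (pos 4,5,6,7): XOR of data positions = 1⊕0⊕1 = 0
Codeword: 0100101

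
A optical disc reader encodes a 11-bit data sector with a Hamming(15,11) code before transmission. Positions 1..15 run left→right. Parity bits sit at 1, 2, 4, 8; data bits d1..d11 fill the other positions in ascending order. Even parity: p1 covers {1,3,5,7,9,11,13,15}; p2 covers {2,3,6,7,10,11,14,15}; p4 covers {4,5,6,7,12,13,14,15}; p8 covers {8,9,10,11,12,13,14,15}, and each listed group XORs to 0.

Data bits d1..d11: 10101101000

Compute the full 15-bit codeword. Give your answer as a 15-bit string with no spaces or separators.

Place data at non-parity positions: p1 p2 1 p4 0 1 0 p8 1 1 0 1 0 0 0
p1 (pos 1,3,5,7,9,11,13,15): XOR of data positions = 1⊕0⊕0⊕1⊕0⊕0⊕0 = 0
p2 (pos 2,3,6,7,10,11,14,15): XOR of data positions = 1⊕1⊕0⊕1⊕0⊕0⊕0 = 1
p4 (pos 4,5,6,7,12,13,14,15): XOR of data positions = 0⊕1⊕0⊕1⊕0⊕0⊕0 = 0
p8 (pos 8,9,10,11,12,13,14,15): XOR of data positions = 1⊕1⊕0⊕1⊕0⊕0⊕0 = 1
Codeword: 011001011101000

011001011101000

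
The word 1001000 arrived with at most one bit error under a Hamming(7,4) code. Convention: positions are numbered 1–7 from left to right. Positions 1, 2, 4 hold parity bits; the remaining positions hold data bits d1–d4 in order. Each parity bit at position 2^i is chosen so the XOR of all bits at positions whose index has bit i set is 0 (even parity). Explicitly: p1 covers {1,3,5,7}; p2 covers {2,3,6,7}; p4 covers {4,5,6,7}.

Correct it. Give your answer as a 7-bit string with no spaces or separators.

1001100

s1 (pos 1,3,5,7): 1⊕0⊕0⊕0 = 1
s2 (pos 2,3,6,7): 0⊕0⊕0⊕0 = 0
s4 (pos 4,5,6,7): 1⊕0⊕0⊕0 = 1
Syndrome s4…s1 = 101 → error at position 5.
Flip position 5: 1001000 → 1001100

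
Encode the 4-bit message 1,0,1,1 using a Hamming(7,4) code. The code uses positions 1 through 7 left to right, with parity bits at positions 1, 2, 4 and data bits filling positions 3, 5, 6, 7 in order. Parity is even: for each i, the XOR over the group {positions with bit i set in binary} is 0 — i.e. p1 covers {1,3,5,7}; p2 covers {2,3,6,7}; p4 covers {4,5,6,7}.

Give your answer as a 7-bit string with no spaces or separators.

Place data at non-parity positions: p1 p2 1 p4 0 1 1
p1 (pos 1,3,5,7): XOR of data positions = 1⊕0⊕1 = 0
p2 (pos 2,3,6,7): XOR of data positions = 1⊕1⊕1 = 1
p4 (pos 4,5,6,7): XOR of data positions = 0⊕1⊕1 = 0
Codeword: 0110011

0110011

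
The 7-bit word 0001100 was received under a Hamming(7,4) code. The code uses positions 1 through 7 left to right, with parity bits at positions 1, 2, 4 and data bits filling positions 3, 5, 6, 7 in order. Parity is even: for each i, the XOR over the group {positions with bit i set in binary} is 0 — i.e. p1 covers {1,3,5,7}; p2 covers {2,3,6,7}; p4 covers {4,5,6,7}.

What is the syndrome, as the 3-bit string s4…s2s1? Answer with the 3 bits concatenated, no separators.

s1 (pos 1,3,5,7): 0⊕0⊕1⊕0 = 1
s2 (pos 2,3,6,7): 0⊕0⊕0⊕0 = 0
s4 (pos 4,5,6,7): 1⊕1⊕0⊕0 = 0
Syndrome s4…s1 = 001 → error at position 1.

001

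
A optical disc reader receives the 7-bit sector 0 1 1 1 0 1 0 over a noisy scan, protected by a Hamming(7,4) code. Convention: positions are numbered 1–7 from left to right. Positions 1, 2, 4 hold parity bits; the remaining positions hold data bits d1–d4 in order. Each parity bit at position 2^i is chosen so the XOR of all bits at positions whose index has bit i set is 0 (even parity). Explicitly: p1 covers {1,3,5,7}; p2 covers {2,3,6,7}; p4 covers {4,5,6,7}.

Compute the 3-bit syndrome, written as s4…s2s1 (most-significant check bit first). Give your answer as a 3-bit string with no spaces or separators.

s1 (pos 1,3,5,7): 0⊕1⊕0⊕0 = 1
s2 (pos 2,3,6,7): 1⊕1⊕1⊕0 = 1
s4 (pos 4,5,6,7): 1⊕0⊕1⊕0 = 0
Syndrome s4…s1 = 011 → error at position 3.

011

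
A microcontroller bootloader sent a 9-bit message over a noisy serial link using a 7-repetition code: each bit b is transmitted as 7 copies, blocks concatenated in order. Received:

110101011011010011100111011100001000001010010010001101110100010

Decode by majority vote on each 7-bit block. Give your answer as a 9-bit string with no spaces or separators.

Block 1 (1101010): 4 ones → 1
Block 2 (1101101): 5 ones → 1
Block 3 (0011100): 3 ones → 0
Block 4 (1110111): 6 ones → 1
Block 5 (0000100): 1 one → 0
Block 6 (0001010): 2 ones → 0
Block 7 (0100100): 2 ones → 0
Block 8 (0110111): 5 ones → 1
Block 9 (0100010): 2 ones → 0

110100010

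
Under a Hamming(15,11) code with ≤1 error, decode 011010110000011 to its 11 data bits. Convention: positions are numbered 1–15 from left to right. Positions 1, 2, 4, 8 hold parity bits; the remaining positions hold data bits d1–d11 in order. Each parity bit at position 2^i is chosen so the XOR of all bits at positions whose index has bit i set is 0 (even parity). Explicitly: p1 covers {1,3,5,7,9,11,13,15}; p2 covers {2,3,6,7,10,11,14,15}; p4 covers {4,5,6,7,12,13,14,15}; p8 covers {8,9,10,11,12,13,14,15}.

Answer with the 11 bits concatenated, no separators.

s1 (pos 1,3,5,7,9,11,13,15): 0⊕1⊕1⊕1⊕0⊕0⊕0⊕1 = 0
s2 (pos 2,3,6,7,10,11,14,15): 1⊕1⊕0⊕1⊕0⊕0⊕1⊕1 = 1
s4 (pos 4,5,6,7,12,13,14,15): 0⊕1⊕0⊕1⊕0⊕0⊕1⊕1 = 0
s8 (pos 8,9,10,11,12,13,14,15): 1⊕0⊕0⊕0⊕0⊕0⊕1⊕1 = 1
Syndrome s8…s1 = 1010 → error at position 10.
Flip position 10: 011010110000011 → 011010110100011
Read data bits from positions 3,5,6,7,9,10,11,12,13,14,15: 11010100011

11010100011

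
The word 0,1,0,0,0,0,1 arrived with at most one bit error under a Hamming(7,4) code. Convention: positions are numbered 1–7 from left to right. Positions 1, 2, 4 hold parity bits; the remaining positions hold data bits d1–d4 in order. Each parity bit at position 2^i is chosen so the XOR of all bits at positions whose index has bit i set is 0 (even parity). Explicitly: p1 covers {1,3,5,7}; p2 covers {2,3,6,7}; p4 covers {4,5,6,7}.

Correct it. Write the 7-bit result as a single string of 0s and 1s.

s1 (pos 1,3,5,7): 0⊕0⊕0⊕1 = 1
s2 (pos 2,3,6,7): 1⊕0⊕0⊕1 = 0
s4 (pos 4,5,6,7): 0⊕0⊕0⊕1 = 1
Syndrome s4…s1 = 101 → error at position 5.
Flip position 5: 0100001 → 0100101

0100101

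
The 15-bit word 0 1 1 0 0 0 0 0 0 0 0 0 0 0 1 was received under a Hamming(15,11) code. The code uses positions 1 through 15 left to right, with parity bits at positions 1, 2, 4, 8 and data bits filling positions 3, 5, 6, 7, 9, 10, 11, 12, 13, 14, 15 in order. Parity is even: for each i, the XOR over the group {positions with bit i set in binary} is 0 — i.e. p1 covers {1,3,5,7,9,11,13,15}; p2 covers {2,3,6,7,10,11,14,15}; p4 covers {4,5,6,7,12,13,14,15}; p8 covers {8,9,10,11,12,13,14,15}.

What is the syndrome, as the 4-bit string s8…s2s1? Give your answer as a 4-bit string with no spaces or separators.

1110

s1 (pos 1,3,5,7,9,11,13,15): 0⊕1⊕0⊕0⊕0⊕0⊕0⊕1 = 0
s2 (pos 2,3,6,7,10,11,14,15): 1⊕1⊕0⊕0⊕0⊕0⊕0⊕1 = 1
s4 (pos 4,5,6,7,12,13,14,15): 0⊕0⊕0⊕0⊕0⊕0⊕0⊕1 = 1
s8 (pos 8,9,10,11,12,13,14,15): 0⊕0⊕0⊕0⊕0⊕0⊕0⊕1 = 1
Syndrome s8…s1 = 1110 → error at position 14.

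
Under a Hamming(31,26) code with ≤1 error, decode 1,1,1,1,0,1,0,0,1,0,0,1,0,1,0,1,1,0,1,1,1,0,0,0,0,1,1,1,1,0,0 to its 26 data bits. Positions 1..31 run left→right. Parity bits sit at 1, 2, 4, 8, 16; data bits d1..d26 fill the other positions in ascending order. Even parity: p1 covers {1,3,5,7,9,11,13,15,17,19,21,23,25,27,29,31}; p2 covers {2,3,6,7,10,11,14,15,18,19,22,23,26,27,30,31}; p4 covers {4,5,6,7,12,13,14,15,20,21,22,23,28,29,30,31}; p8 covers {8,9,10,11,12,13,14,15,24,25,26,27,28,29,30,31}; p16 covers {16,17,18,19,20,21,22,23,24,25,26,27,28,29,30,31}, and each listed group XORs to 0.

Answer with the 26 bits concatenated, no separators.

s1 (pos 1,3,5,7,9,11,13,15,17,19,21,23,25,27,29,31): 1⊕1⊕0⊕0⊕1⊕0⊕0⊕0⊕1⊕1⊕1⊕0⊕0⊕1⊕1⊕0 = 0
s2 (pos 2,3,6,7,10,11,14,15,18,19,22,23,26,27,30,31): 1⊕1⊕1⊕0⊕0⊕0⊕1⊕0⊕0⊕1⊕0⊕0⊕1⊕1⊕0⊕0 = 1
s4 (pos 4,5,6,7,12,13,14,15,20,21,22,23,28,29,30,31): 1⊕0⊕1⊕0⊕1⊕0⊕1⊕0⊕1⊕1⊕0⊕0⊕1⊕1⊕0⊕0 = 0
s8 (pos 8,9,10,11,12,13,14,15,24,25,26,27,28,29,30,31): 0⊕1⊕0⊕0⊕1⊕0⊕1⊕0⊕0⊕0⊕1⊕1⊕1⊕1⊕0⊕0 = 1
s16 (pos 16,17,18,19,20,21,22,23,24,25,26,27,28,29,30,31): 1⊕1⊕0⊕1⊕1⊕1⊕0⊕0⊕0⊕0⊕1⊕1⊕1⊕1⊕0⊕0 = 1
Syndrome s16…s1 = 11010 → error at position 26.
Flip position 26: 1111010010010101101110000111100 → 1111010010010101101110000011100
Read data bits from positions 3,5,6,7,9,10,11,12,13,14,15,17,18,19,20,21,22,23,24,25,26,27,28,29,30,31: 10101001010101110000011100

10101001010101110000011100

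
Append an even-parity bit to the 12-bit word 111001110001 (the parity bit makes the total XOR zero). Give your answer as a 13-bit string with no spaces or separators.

1110011100011

XOR of the 12 data bits: 1⊕1⊕1⊕0⊕0⊕1⊕1⊕1⊕0⊕0⊕0⊕1 = 1
Parity bit = 1 (so all 13 bits XOR to 0).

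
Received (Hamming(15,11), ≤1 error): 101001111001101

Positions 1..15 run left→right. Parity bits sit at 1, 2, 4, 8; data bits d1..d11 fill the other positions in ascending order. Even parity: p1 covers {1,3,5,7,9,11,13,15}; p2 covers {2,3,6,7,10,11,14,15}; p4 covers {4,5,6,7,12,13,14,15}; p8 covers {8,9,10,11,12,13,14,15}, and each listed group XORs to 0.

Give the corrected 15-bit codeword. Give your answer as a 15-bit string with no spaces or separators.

101001111000101

s1 (pos 1,3,5,7,9,11,13,15): 1⊕1⊕0⊕1⊕1⊕0⊕1⊕1 = 0
s2 (pos 2,3,6,7,10,11,14,15): 0⊕1⊕1⊕1⊕0⊕0⊕0⊕1 = 0
s4 (pos 4,5,6,7,12,13,14,15): 0⊕0⊕1⊕1⊕1⊕1⊕0⊕1 = 1
s8 (pos 8,9,10,11,12,13,14,15): 1⊕1⊕0⊕0⊕1⊕1⊕0⊕1 = 1
Syndrome s8…s1 = 1100 → error at position 12.
Flip position 12: 101001111001101 → 101001111000101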